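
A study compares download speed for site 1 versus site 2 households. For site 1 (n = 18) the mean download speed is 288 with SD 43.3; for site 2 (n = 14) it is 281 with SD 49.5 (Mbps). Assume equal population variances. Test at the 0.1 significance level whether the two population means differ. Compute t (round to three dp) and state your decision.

t = 0.426; fail to reject H0

Let group 1 = site 1, group 2 = site 2. H0: μ_1 = μ_2; H1: μ_1 ≠ μ_2 (two-sample pooled-variance t-test, two-sided).
s_p² = [(18−1)·43.3² + (14−1)·49.5²]/(18+14−2) = 2124.21
t = (288 − 281)/√[2124.21·(1/18 + 1/14)] = 0.426
df = n₁ + n₂ − 2 = 30
Two-sided p-value ≈ 0.6730
Since p ≈ 0.6730 > α = 0.1, fail to reject H0; the evidence is not statistically significant.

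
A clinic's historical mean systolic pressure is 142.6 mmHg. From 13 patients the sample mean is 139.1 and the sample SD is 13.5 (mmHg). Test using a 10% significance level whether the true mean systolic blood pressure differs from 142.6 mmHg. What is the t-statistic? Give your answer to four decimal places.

H0: μ = 142.6; H1: μ ≠ 142.6 (one-sample t-test, two-sided).
t = (x̄ − μ₀)/(s/√n) = (139.1 − 142.6)/(13.5/√13) = -0.9348
df = n − 1 = 12
Two-sided p-value ≈ 0.368
Since p ≈ 0.368 > α = 0.1, fail to reject H0; the data do not provide sufficient evidence against H0.

-0.9348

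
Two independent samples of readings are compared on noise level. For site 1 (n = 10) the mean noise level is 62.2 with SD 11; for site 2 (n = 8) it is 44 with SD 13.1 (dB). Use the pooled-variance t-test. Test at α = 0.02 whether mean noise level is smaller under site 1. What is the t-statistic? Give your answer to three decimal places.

Let group 1 = site 1, group 2 = site 2. H0: μ_1 = μ_2; H1: μ_1 < μ_2 (two-sample pooled-variance t-test, left-tailed).
s_p² = [(10−1)·11² + (8−1)·13.1²]/(10+8−2) = 143.142
t = (62.2 − 44)/√[143.142·(1/10 + 1/8)] = 3.207
df = n₁ + n₂ − 2 = 16
p-value = P(T ≤ 3.207) ≈ 0.9973
Since p ≈ 0.9973 > α = 0.02, fail to reject H0; the data do not provide sufficient evidence against H0.

3.207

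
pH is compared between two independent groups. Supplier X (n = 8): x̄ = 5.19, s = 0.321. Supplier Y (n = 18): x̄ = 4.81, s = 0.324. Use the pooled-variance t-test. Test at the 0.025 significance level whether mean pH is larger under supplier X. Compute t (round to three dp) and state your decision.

Let group 1 = supplier X, group 2 = supplier Y. H0: μ_1 = μ_2; H1: μ_1 > μ_2 (two-sample pooled-variance t-test, right-tailed).
s_p² = [(8−1)·0.321² + (18−1)·0.324²]/(8+18−2) = 0.104412
t = (5.19 − 4.81)/√[0.104412·(1/8 + 1/18)] = 2.768
df = n₁ + n₂ − 2 = 24
p-value = P(T ≥ 2.768) ≈ 0.005
Since p ≈ 0.005 < α = 0.025, reject H0; the data support H1.

t = 2.768; reject H0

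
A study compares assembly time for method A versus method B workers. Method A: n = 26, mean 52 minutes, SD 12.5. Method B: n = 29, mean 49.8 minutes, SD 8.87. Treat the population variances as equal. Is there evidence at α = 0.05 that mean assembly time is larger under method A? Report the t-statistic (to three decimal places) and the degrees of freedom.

t = 0.759, df = 53

Let group 1 = method A, group 2 = method B. H0: μ_1 = μ_2; H1: μ_1 > μ_2 (two-sample pooled-variance t-test, right-tailed).
s_p² = [(26−1)·12.5² + (29−1)·8.87²]/(26+29−2) = 115.268
t = (52 − 49.8)/√[115.268·(1/26 + 1/29)] = 0.759
df = n₁ + n₂ − 2 = 53
p-value = P(T ≥ 0.759) ≈ 0.2257
Since p ≈ 0.2257 > α = 0.05, fail to reject H0; the evidence is not statistically significant.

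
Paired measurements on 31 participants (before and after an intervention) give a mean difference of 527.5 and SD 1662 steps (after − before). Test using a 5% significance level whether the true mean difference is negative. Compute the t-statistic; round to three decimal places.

H0: μ_d = 0; H1: μ_d < 0 (paired t-test on the differences, left-tailed).
t = d̄/(s_d/√n) = 527.5/(1662/√31) = 1.767
df = n − 1 = 30
p-value = P(T ≤ 1.767) ≈ 0.9563
Since p ≈ 0.9563 > α = 0.05, fail to reject H0; the evidence is not statistically significant.

1.767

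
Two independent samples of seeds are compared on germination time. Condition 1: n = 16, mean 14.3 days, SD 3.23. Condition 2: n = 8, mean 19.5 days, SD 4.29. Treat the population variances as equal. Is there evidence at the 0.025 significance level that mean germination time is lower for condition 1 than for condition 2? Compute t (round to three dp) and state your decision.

t = -3.335; reject H0

Let group 1 = condition 1, group 2 = condition 2. H0: μ_1 = μ_2; H1: μ_1 < μ_2 (two-sample pooled-variance t-test, left-tailed).
s_p² = [(16−1)·3.23² + (8−1)·4.29²]/(16+8−2) = 12.9692
t = (14.3 − 19.5)/√[12.9692·(1/16 + 1/8)] = -3.335
df = n₁ + n₂ − 2 = 22
p-value = P(T ≤ -3.335) ≈ 0.002
Since p ≈ 0.002 < α = 0.025, reject H0; the data support H1.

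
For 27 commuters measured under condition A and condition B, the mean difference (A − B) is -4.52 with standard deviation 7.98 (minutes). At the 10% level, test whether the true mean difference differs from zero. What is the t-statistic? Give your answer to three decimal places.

H0: μ_d = 0; H1: μ_d ≠ 0 (paired t-test on the differences, two-sided).
t = d̄/(s_d/√n) = -4.52/(7.98/√27) = -2.943
df = n − 1 = 26
Two-sided p-value ≈ 0.007
Since p ≈ 0.007 < α = 0.1, reject H0; the data support H1.

-2.943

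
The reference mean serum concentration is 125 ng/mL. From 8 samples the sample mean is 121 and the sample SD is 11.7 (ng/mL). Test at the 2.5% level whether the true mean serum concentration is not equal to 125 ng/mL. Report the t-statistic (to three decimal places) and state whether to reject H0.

H0: μ = 125; H1: μ ≠ 125 (one-sample t-test, two-sided).
t = (x̄ − μ₀)/(s/√n) = (121 − 125)/(11.7/√8) = -0.967
df = n − 1 = 7
Two-sided p-value ≈ 0.366
Since p ≈ 0.366 > α = 0.025, fail to reject H0; the evidence is not statistically significant.

t = -0.967; fail to reject H0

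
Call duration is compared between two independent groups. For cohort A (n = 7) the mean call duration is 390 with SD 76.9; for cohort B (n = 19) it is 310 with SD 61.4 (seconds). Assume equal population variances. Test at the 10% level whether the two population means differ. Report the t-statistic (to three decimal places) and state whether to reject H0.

t = 2.757; reject H0

Let group 1 = cohort A, group 2 = cohort B. H0: μ_1 = μ_2; H1: μ_1 ≠ μ_2 (two-sample pooled-variance t-test, two-sided).
s_p² = [(7−1)·76.9² + (19−1)·61.4²]/(7+19−2) = 4305.87
t = (390 − 310)/√[4305.87·(1/7 + 1/19)] = 2.757
df = n₁ + n₂ − 2 = 24
Two-sided p-value ≈ 0.0110
Since p ≈ 0.0110 < α = 0.1, reject H0; the evidence is statistically significant.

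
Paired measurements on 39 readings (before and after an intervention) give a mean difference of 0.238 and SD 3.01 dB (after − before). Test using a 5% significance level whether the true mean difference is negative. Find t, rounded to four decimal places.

0.4938

H0: μ_d = 0; H1: μ_d < 0 (paired t-test on the differences, left-tailed).
t = d̄/(s_d/√n) = 0.238/(3.01/√39) = 0.4938
df = n − 1 = 38
p-value = P(T ≤ 0.4938) ≈ 0.6879
Since p ≈ 0.6879 > α = 0.05, fail to reject H0; the evidence is not statistically significant.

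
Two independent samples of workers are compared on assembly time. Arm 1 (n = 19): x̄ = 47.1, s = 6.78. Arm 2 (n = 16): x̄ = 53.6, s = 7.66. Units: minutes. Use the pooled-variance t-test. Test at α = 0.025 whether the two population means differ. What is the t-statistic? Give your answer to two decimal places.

-2.66

Let group 1 = arm 1, group 2 = arm 2. H0: μ_1 = μ_2; H1: μ_1 ≠ μ_2 (two-sample pooled-variance t-test, two-sided).
s_p² = [(19−1)·6.78² + (16−1)·7.66²]/(19+16−2) = 51.7444
t = (47.1 − 53.6)/√[51.7444·(1/19 + 1/16)] = -2.66
df = n₁ + n₂ − 2 = 33
Two-sided p-value ≈ 0.012
Since p ≈ 0.012 < α = 0.025, reject H0; the evidence is statistically significant.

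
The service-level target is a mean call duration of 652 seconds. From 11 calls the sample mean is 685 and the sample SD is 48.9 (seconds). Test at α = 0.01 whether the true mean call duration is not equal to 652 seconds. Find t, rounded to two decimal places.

H0: μ = 652; H1: μ ≠ 652 (one-sample t-test, two-sided).
t = (x̄ − μ₀)/(s/√n) = (685 − 652)/(48.9/√11) = 2.24
df = n − 1 = 10
Two-sided p-value ≈ 0.049
Since p ≈ 0.049 > α = 0.01, fail to reject H0; the evidence is not statistically significant.

2.24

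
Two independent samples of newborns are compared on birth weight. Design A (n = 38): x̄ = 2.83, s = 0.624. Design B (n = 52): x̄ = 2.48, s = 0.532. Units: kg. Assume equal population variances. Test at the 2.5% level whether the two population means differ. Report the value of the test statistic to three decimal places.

2.865

Let group 1 = design A, group 2 = design B. H0: μ_1 = μ_2; H1: μ_1 ≠ μ_2 (two-sample pooled-variance t-test, two-sided).
s_p² = [(38−1)·0.624² + (52−1)·0.532²]/(38+52−2) = 0.32774
t = (2.83 − 2.48)/√[0.32774·(1/38 + 1/52)] = 2.865
df = n₁ + n₂ − 2 = 88
Two-sided p-value ≈ 0.005
Since p ≈ 0.005 < α = 0.025, reject H0; the data support H1.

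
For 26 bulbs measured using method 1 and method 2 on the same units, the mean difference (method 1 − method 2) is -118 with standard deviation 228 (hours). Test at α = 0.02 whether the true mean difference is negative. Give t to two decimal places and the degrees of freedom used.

H0: μ_d = 0; H1: μ_d < 0 (paired t-test on the differences, left-tailed).
t = d̄/(s_d/√n) = -118/(228/√26) = -2.64
df = n − 1 = 25
p-value = P(T ≤ -2.64) ≈ 0.0071
Since p ≈ 0.0071 < α = 0.02, reject H0; the data support H1.

t = -2.64, df = 25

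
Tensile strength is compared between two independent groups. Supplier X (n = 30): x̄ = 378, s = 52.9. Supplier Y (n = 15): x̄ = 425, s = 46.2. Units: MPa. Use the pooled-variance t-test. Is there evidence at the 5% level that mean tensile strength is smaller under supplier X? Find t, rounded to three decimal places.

Let group 1 = supplier X, group 2 = supplier Y. H0: μ_1 = μ_2; H1: μ_1 < μ_2 (two-sample pooled-variance t-test, left-tailed).
s_p² = [(30−1)·52.9² + (15−1)·46.2²]/(30+15−2) = 2582.23
t = (378 − 425)/√[2582.23·(1/30 + 1/15)] = -2.925
df = n₁ + n₂ − 2 = 43
p-value = P(T ≤ -2.925) ≈ 0.0027
Since p ≈ 0.0027 < α = 0.05, reject H0; the data support H1.

-2.925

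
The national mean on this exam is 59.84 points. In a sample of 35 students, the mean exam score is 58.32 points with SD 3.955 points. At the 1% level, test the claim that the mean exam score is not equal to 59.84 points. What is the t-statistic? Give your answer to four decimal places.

-2.2737

H0: μ = 59.84; H1: μ ≠ 59.84 (one-sample t-test, two-sided).
t = (x̄ − μ₀)/(s/√n) = (58.32 − 59.84)/(3.955/√35) = -2.2737
df = n − 1 = 34
Two-sided p-value ≈ 0.0294
Since p ≈ 0.0294 > α = 0.01, fail to reject H0; the data do not provide sufficient evidence against H0.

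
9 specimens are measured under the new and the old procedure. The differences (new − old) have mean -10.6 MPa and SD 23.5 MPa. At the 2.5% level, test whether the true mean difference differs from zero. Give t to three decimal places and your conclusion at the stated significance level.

t = -1.353; fail to reject H0

H0: μ_d = 0; H1: μ_d ≠ 0 (paired t-test on the differences, two-sided).
t = d̄/(s_d/√n) = -10.6/(23.5/√9) = -1.353
df = n − 1 = 8
Two-sided p-value ≈ 0.213
Since p ≈ 0.213 > α = 0.025, fail to reject H0; the evidence is not statistically significant.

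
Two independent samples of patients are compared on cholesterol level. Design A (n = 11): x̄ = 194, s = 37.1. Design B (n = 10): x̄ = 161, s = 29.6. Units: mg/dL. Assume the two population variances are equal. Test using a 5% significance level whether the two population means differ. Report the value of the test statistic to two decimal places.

2.24

Let group 1 = design A, group 2 = design B. H0: μ_1 = μ_2; H1: μ_1 ≠ μ_2 (two-sample pooled-variance t-test, two-sided).
s_p² = [(11−1)·37.1² + (10−1)·29.6²]/(11+10−2) = 1139.45
t = (194 − 161)/√[1139.45·(1/11 + 1/10)] = 2.24
df = n₁ + n₂ − 2 = 19
Two-sided p-value ≈ 0.037
Since p ≈ 0.037 < α = 0.05, reject H0; the data support H1.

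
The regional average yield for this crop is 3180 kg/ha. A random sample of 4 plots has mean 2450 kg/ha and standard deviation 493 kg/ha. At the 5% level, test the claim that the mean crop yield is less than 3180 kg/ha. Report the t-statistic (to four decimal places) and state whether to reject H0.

H0: μ = 3180; H1: μ < 3180 (one-sample t-test, left-tailed).
t = (x̄ − μ₀)/(s/√n) = (2450 − 3180)/(493/√4) = -2.9615
df = n − 1 = 3
p-value = P(T ≤ -2.9615) ≈ 0.0297
Since p ≈ 0.0297 < α = 0.05, reject H0; the data support H1.

t = -2.9615; reject H0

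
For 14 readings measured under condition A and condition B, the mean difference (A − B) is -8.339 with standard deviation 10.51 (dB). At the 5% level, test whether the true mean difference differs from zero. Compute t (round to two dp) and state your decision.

t = -2.97; reject H0

H0: μ_d = 0; H1: μ_d ≠ 0 (paired t-test on the differences, two-sided).
t = d̄/(s_d/√n) = -8.339/(10.51/√14) = -2.97
df = n − 1 = 13
Two-sided p-value ≈ 0.0109
Since p ≈ 0.0109 < α = 0.05, reject H0; the data support H1.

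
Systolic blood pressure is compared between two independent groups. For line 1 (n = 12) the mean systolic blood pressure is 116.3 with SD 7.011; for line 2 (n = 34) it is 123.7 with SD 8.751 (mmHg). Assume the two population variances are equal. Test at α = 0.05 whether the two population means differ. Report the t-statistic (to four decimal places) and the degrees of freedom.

t = -2.6393, df = 44

Let group 1 = line 1, group 2 = line 2. H0: μ_1 = μ_2; H1: μ_1 ≠ μ_2 (two-sample pooled-variance t-test, two-sided).
s_p² = [(12−1)·7.011² + (34−1)·8.751²]/(12+34−2) = 69.7235
t = (116.3 − 123.7)/√[69.7235·(1/12 + 1/34)] = -2.6393
df = n₁ + n₂ − 2 = 44
Two-sided p-value ≈ 0.011
Since p ≈ 0.011 < α = 0.05, reject H0; the data support H1.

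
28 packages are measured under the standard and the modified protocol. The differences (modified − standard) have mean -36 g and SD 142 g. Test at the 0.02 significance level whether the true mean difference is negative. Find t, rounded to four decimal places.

H0: μ_d = 0; H1: μ_d < 0 (paired t-test on the differences, left-tailed).
t = d̄/(s_d/√n) = -36/(142/√28) = -1.3415
df = n − 1 = 27
p-value = P(T ≤ -1.3415) ≈ 0.095
Since p ≈ 0.095 > α = 0.02, fail to reject H0; the evidence is not statistically significant.

-1.3415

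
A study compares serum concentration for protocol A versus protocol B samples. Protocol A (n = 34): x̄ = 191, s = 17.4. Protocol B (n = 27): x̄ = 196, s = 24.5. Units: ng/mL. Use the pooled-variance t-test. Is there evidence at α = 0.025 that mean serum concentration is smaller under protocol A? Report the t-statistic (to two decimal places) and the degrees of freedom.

Let group 1 = protocol A, group 2 = protocol B. H0: μ_1 = μ_2; H1: μ_1 < μ_2 (two-sample pooled-variance t-test, left-tailed).
s_p² = [(34−1)·17.4² + (27−1)·24.5²]/(34+27−2) = 433.857
t = (191 − 196)/√[433.857·(1/34 + 1/27)] = -0.93
df = n₁ + n₂ − 2 = 59
p-value = P(T ≤ -0.93) ≈ 0.178
Since p ≈ 0.178 > α = 0.025, fail to reject H0; the evidence is not statistically significant.

t = -0.93, df = 59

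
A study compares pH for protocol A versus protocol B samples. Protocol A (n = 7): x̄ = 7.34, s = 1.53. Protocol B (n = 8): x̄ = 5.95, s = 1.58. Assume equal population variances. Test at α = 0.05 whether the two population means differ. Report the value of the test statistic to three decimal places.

1.725

Let group 1 = protocol A, group 2 = protocol B. H0: μ_1 = μ_2; H1: μ_1 ≠ μ_2 (two-sample pooled-variance t-test, two-sided).
s_p² = [(7−1)·1.53² + (8−1)·1.58²]/(7+8−2) = 2.42463
t = (7.34 − 5.95)/√[2.42463·(1/7 + 1/8)] = 1.725
df = n₁ + n₂ − 2 = 13
Two-sided p-value ≈ 0.108
Since p ≈ 0.108 > α = 0.05, fail to reject H0; the evidence is not statistically significant.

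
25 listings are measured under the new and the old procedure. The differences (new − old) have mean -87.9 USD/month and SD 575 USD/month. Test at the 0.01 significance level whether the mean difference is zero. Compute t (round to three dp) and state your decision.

H0: μ_d = 0; H1: μ_d ≠ 0 (paired t-test on the differences, two-sided).
t = d̄/(s_d/√n) = -87.9/(575/√25) = -0.764
df = n − 1 = 24
Two-sided p-value ≈ 0.452
Since p ≈ 0.452 > α = 0.01, fail to reject H0; the evidence is not statistically significant.

t = -0.764; fail to reject H0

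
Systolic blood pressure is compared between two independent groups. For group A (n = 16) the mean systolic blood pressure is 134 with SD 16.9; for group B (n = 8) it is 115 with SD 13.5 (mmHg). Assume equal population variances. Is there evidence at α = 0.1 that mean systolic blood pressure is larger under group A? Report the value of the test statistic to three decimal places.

2.760

Let group 1 = group A, group 2 = group B. H0: μ_1 = μ_2; H1: μ_1 > μ_2 (two-sample pooled-variance t-test, right-tailed).
s_p² = [(16−1)·16.9² + (8−1)·13.5²]/(16+8−2) = 252.723
t = (134 − 115)/√[252.723·(1/16 + 1/8)] = 2.760
df = n₁ + n₂ − 2 = 22
p-value = P(T ≥ 2.760) ≈ 0.006
Since p ≈ 0.006 < α = 0.1, reject H0; the data support H1.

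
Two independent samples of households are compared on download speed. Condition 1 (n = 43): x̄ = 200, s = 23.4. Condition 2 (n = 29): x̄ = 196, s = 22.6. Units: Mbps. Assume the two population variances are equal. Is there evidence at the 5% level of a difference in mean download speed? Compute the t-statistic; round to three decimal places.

Let group 1 = condition 1, group 2 = condition 2. H0: μ_1 = μ_2; H1: μ_1 ≠ μ_2 (two-sample pooled-variance t-test, two-sided).
s_p² = [(43−1)·23.4² + (29−1)·22.6²]/(43+29−2) = 532.84
t = (200 − 196)/√[532.84·(1/43 + 1/29)] = 0.721
df = n₁ + n₂ − 2 = 70
Two-sided p-value ≈ 0.4732
Since p ≈ 0.4732 > α = 0.05, fail to reject H0; the data do not provide sufficient evidence against H0.

0.721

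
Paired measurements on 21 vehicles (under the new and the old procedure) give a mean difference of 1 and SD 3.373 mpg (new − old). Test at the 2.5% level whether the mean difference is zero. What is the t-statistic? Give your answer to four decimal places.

H0: μ_d = 0; H1: μ_d ≠ 0 (paired t-test on the differences, two-sided).
t = d̄/(s_d/√n) = 1/(3.373/√21) = 1.3586
df = n − 1 = 20
Two-sided p-value ≈ 0.1894
Since p ≈ 0.1894 > α = 0.025, fail to reject H0; the data do not provide sufficient evidence against H0.

1.3586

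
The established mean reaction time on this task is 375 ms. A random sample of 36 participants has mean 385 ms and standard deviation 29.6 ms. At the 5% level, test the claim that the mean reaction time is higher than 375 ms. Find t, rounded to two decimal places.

H0: μ = 375; H1: μ > 375 (one-sample t-test, right-tailed).
t = (x̄ − μ₀)/(s/√n) = (385 − 375)/(29.6/√36) = 2.03
df = n − 1 = 35
p-value = P(T ≥ 2.03) ≈ 0.025
Since p ≈ 0.025 < α = 0.05, reject H0; the data support H1.

2.03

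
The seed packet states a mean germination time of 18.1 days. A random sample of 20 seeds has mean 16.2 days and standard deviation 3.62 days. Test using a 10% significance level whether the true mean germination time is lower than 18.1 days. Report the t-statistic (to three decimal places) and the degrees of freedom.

H0: μ = 18.1; H1: μ < 18.1 (one-sample t-test, left-tailed).
t = (x̄ − μ₀)/(s/√n) = (16.2 − 18.1)/(3.62/√20) = -2.347
df = n − 1 = 19
p-value = P(T ≤ -2.347) ≈ 0.0150
Since p ≈ 0.0150 < α = 0.1, reject H0; the evidence is statistically significant.

t = -2.347, df = 19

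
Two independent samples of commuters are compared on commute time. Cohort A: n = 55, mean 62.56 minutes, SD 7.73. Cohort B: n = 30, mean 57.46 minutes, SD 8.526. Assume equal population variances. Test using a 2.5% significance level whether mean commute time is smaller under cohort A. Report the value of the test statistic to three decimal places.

Let group 1 = cohort A, group 2 = cohort B. H0: μ_1 = μ_2; H1: μ_1 < μ_2 (two-sample pooled-variance t-test, left-tailed).
s_p² = [(55−1)·7.73² + (30−1)·8.526²]/(55+30−2) = 64.274
t = (62.56 − 57.46)/√[64.274·(1/55 + 1/30)] = 2.803
df = n₁ + n₂ − 2 = 83
p-value = P(T ≤ 2.803) ≈ 0.997
Since p ≈ 0.997 > α = 0.025, fail to reject H0; the data do not provide sufficient evidence against H0.

2.803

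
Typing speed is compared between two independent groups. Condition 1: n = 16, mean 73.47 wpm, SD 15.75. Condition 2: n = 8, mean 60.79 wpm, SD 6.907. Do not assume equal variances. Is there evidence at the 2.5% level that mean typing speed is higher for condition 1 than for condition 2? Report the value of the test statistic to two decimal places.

Let group 1 = condition 1, group 2 = condition 2. H0: μ_1 = μ_2; H1: μ_1 > μ_2 (Welch's two-sample t-test, right-tailed).
t = (x̄_1 − x̄_2)/√(s_1²/n_1 + s_2²/n_2) = (73.47 − 60.79)/√(15.75²/16 + 6.907²/8) = 2.74
Welch–Satterthwaite df ≈ 21.84
p-value = P(T ≥ 2.74) ≈ 0.0060
Since p ≈ 0.0060 < α = 0.025, reject H0; the evidence is statistically significant.

2.74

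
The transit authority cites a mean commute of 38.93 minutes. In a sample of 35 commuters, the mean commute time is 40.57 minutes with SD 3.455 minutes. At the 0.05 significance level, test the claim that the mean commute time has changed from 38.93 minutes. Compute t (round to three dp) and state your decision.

t = 2.808; reject H0

H0: μ = 38.93; H1: μ ≠ 38.93 (one-sample t-test, two-sided).
t = (x̄ − μ₀)/(s/√n) = (40.57 − 38.93)/(3.455/√35) = 2.808
df = n − 1 = 34
Two-sided p-value ≈ 0.0082
Since p ≈ 0.0082 < α = 0.05, reject H0; the data support H1.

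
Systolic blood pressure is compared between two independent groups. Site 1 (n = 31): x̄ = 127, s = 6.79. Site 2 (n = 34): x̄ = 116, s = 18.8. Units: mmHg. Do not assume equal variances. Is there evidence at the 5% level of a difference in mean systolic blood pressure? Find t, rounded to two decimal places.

Let group 1 = site 1, group 2 = site 2. H0: μ_1 = μ_2; H1: μ_1 ≠ μ_2 (Welch's two-sample t-test, two-sided).
t = (x̄_1 − x̄_2)/√(s_1²/n_1 + s_2²/n_2) = (127 − 116)/√(6.79²/31 + 18.8²/34) = 3.19
Welch–Satterthwaite df ≈ 42.17
Two-sided p-value ≈ 0.0027
Since p ≈ 0.0027 < α = 0.05, reject H0; the evidence is statistically significant.

3.19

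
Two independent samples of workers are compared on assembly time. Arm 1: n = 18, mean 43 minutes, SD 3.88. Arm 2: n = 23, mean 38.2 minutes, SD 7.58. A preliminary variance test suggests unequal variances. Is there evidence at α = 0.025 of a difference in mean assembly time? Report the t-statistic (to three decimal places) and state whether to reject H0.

Let group 1 = arm 1, group 2 = arm 2. H0: μ_1 = μ_2; H1: μ_1 ≠ μ_2 (Welch's two-sample t-test, two-sided).
t = (x̄_1 − x̄_2)/√(s_1²/n_1 + s_2²/n_2) = (43 − 38.2)/√(3.88²/18 + 7.58²/23) = 2.629
Welch–Satterthwaite df ≈ 34.23
Two-sided p-value ≈ 0.0127
Since p ≈ 0.0127 < α = 0.025, reject H0; the evidence is statistically significant.

t = 2.629; reject H0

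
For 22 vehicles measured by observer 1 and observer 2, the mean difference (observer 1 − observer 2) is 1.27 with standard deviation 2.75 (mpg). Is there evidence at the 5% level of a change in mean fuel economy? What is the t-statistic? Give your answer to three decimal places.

2.166

H0: μ_d = 0; H1: μ_d ≠ 0 (paired t-test on the differences, two-sided).
t = d̄/(s_d/√n) = 1.27/(2.75/√22) = 2.166
df = n − 1 = 21
Two-sided p-value ≈ 0.0420
Since p ≈ 0.0420 < α = 0.05, reject H0; the evidence is statistically significant.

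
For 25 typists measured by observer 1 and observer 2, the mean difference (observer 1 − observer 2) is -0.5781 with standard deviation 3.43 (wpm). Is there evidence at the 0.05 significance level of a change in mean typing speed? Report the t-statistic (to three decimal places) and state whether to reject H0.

t = -0.843; fail to reject H0

H0: μ_d = 0; H1: μ_d ≠ 0 (paired t-test on the differences, two-sided).
t = d̄/(s_d/√n) = -0.5781/(3.43/√25) = -0.843
df = n − 1 = 24
Two-sided p-value ≈ 0.408
Since p ≈ 0.408 > α = 0.05, fail to reject H0; the data do not provide sufficient evidence against H0.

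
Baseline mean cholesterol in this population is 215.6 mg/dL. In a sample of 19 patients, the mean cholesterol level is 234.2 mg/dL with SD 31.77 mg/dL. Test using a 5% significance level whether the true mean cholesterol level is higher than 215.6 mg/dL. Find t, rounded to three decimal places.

H0: μ = 215.6; H1: μ > 215.6 (one-sample t-test, right-tailed).
t = (x̄ − μ₀)/(s/√n) = (234.2 − 215.6)/(31.77/√19) = 2.552
df = n − 1 = 18
p-value = P(T ≥ 2.552) ≈ 0.010
Since p ≈ 0.010 < α = 0.05, reject H0; the data support H1.

2.552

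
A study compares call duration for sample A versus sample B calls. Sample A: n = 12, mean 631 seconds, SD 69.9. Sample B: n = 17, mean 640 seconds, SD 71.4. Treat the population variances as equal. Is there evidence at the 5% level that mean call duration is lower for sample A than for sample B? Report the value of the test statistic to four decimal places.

-0.3372

Let group 1 = sample A, group 2 = sample B. H0: μ_1 = μ_2; H1: μ_1 < μ_2 (two-sample pooled-variance t-test, left-tailed).
s_p² = [(12−1)·69.9² + (17−1)·71.4²]/(12+17−2) = 5011.61
t = (631 − 640)/√[5011.61·(1/12 + 1/17)] = -0.3372
df = n₁ + n₂ − 2 = 27
p-value = P(T ≤ -0.3372) ≈ 0.369
Since p ≈ 0.369 > α = 0.05, fail to reject H0; the evidence is not statistically significant.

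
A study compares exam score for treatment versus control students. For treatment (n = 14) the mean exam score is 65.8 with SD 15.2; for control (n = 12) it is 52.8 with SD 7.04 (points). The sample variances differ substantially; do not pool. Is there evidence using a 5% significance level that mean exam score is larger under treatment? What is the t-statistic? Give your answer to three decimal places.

Let group 1 = treatment, group 2 = control. H0: μ_1 = μ_2; H1: μ_1 > μ_2 (Welch's two-sample t-test, right-tailed).
t = (x̄_1 − x̄_2)/√(s_1²/n_1 + s_2²/n_2) = (65.8 − 52.8)/√(15.2²/14 + 7.04²/12) = 2.862
Welch–Satterthwaite df ≈ 18.92
p-value = P(T ≥ 2.862) ≈ 0.0050
Since p ≈ 0.0050 < α = 0.05, reject H0; the evidence is statistically significant.

2.862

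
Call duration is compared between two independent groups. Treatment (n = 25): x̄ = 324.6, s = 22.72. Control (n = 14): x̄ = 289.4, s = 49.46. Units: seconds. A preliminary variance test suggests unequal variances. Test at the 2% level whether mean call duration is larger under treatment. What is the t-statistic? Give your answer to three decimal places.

2.518

Let group 1 = treatment, group 2 = control. H0: μ_1 = μ_2; H1: μ_1 > μ_2 (Welch's two-sample t-test, right-tailed).
t = (x̄_1 − x̄_2)/√(s_1²/n_1 + s_2²/n_2) = (324.6 − 289.4)/√(22.72²/25 + 49.46²/14) = 2.518
Welch–Satterthwaite df ≈ 16.13
p-value = P(T ≥ 2.518) ≈ 0.0114
Since p ≈ 0.0114 < α = 0.02, reject H0; the data support H1.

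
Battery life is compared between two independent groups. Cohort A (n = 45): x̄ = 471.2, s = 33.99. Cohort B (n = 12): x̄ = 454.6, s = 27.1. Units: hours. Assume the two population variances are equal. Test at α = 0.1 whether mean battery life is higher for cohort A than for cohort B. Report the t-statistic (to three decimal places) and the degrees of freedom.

Let group 1 = cohort A, group 2 = cohort B. H0: μ_1 = μ_2; H1: μ_1 > μ_2 (two-sample pooled-variance t-test, right-tailed).
s_p² = [(45−1)·33.99² + (12−1)·27.1²]/(45+12−2) = 1071.14
t = (471.2 − 454.6)/√[1071.14·(1/45 + 1/12)] = 1.561
df = n₁ + n₂ − 2 = 55
p-value = P(T ≥ 1.561) ≈ 0.062
Since p ≈ 0.062 < α = 0.1, reject H0; the data support H1.

t = 1.561, df = 55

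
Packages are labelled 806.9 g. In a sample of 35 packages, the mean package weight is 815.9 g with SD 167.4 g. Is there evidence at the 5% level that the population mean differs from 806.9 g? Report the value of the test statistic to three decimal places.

H0: μ = 806.9; H1: μ ≠ 806.9 (one-sample t-test, two-sided).
t = (x̄ − μ₀)/(s/√n) = (815.9 − 806.9)/(167.4/√35) = 0.318
df = n − 1 = 34
Two-sided p-value ≈ 0.752
Since p ≈ 0.752 > α = 0.05, fail to reject H0; the data do not provide sufficient evidence against H0.

0.318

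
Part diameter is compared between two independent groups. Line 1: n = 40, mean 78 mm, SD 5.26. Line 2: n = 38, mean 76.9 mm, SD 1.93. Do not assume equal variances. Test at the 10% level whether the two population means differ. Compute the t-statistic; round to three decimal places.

1.238

Let group 1 = line 1, group 2 = line 2. H0: μ_1 = μ_2; H1: μ_1 ≠ μ_2 (Welch's two-sample t-test, two-sided).
t = (x̄_1 − x̄_2)/√(s_1²/n_1 + s_2²/n_2) = (78 − 76.9)/√(5.26²/40 + 1.93²/38) = 1.238
Welch–Satterthwaite df ≈ 49.78
Two-sided p-value ≈ 0.2216
Since p ≈ 0.2216 > α = 0.1, fail to reject H0; the data do not provide sufficient evidence against H0.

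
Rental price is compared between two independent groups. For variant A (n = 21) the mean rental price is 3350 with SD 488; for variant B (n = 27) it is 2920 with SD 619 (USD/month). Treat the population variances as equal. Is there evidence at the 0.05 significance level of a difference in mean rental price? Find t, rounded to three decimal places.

Let group 1 = variant A, group 2 = variant B. H0: μ_1 = μ_2; H1: μ_1 ≠ μ_2 (two-sample pooled-variance t-test, two-sided).
s_p² = [(21−1)·488² + (27−1)·619²]/(21+27−2) = 320110
t = (3350 − 2920)/√[320110·(1/21 + 1/27)] = 2.612
df = n₁ + n₂ − 2 = 46
Two-sided p-value ≈ 0.0121
Since p ≈ 0.0121 < α = 0.05, reject H0; the evidence is statistically significant.

2.612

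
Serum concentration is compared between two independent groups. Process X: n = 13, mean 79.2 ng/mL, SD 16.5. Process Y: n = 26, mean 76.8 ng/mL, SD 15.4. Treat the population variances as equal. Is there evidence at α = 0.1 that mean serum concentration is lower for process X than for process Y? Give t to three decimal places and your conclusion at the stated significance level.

t = 0.448; fail to reject H0

Let group 1 = process X, group 2 = process Y. H0: μ_1 = μ_2; H1: μ_1 < μ_2 (two-sample pooled-variance t-test, left-tailed).
s_p² = [(13−1)·16.5² + (26−1)·15.4²]/(13+26−2) = 248.541
t = (79.2 − 76.8)/√[248.541·(1/13 + 1/26)] = 0.448
df = n₁ + n₂ − 2 = 37
p-value = P(T ≤ 0.448) ≈ 0.672
Since p ≈ 0.672 > α = 0.1, fail to reject H0; the evidence is not statistically significant.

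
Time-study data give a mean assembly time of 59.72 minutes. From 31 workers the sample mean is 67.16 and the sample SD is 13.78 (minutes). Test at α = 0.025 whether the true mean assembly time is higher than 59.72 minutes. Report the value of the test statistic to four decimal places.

3.0061

H0: μ = 59.72; H1: μ > 59.72 (one-sample t-test, right-tailed).
t = (x̄ − μ₀)/(s/√n) = (67.16 − 59.72)/(13.78/√31) = 3.0061
df = n − 1 = 30
p-value = P(T ≥ 3.0061) ≈ 0.0027
Since p ≈ 0.0027 < α = 0.025, reject H0; the evidence is statistically significant.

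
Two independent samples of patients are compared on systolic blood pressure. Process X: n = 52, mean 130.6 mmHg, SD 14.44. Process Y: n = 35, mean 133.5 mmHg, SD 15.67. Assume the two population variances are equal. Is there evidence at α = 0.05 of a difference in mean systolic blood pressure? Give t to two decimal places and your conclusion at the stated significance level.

t = -0.89; fail to reject H0

Let group 1 = process X, group 2 = process Y. H0: μ_1 = μ_2; H1: μ_1 ≠ μ_2 (two-sample pooled-variance t-test, two-sided).
s_p² = [(52−1)·14.44² + (35−1)·15.67²]/(52+35−2) = 223.328
t = (130.6 − 133.5)/√[223.328·(1/52 + 1/35)] = -0.89
df = n₁ + n₂ − 2 = 85
Two-sided p-value ≈ 0.377
Since p ≈ 0.377 > α = 0.05, fail to reject H0; the data do not provide sufficient evidence against H0.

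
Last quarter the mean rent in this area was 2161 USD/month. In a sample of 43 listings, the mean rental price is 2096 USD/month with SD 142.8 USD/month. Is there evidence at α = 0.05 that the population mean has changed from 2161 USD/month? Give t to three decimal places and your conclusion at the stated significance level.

t = -2.985; reject H0

H0: μ = 2161; H1: μ ≠ 2161 (one-sample t-test, two-sided).
t = (x̄ − μ₀)/(s/√n) = (2096 − 2161)/(142.8/√43) = -2.985
df = n − 1 = 42
Two-sided p-value ≈ 0.0047
Since p ≈ 0.0047 < α = 0.05, reject H0; the evidence is statistically significant.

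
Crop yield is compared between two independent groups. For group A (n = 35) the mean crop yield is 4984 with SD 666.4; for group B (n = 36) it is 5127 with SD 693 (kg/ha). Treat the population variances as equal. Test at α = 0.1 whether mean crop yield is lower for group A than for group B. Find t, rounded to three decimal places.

-0.886

Let group 1 = group A, group 2 = group B. H0: μ_1 = μ_2; H1: μ_1 < μ_2 (two-sample pooled-variance t-test, left-tailed).
s_p² = [(35−1)·666.4² + (36−1)·693²]/(35+36−2) = 462431
t = (4984 − 5127)/√[462431·(1/35 + 1/36)] = -0.886
df = n₁ + n₂ − 2 = 69
p-value = P(T ≤ -0.886) ≈ 0.1894
Since p ≈ 0.1894 > α = 0.1, fail to reject H0; the evidence is not statistically significant.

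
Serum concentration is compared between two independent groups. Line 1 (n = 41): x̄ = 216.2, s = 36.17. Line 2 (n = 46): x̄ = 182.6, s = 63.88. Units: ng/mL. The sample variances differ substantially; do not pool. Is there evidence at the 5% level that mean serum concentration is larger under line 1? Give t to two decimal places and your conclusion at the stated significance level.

Let group 1 = line 1, group 2 = line 2. H0: μ_1 = μ_2; H1: μ_1 > μ_2 (Welch's two-sample t-test, right-tailed).
t = (x̄_1 − x̄_2)/√(s_1²/n_1 + s_2²/n_2) = (216.2 − 182.6)/√(36.17²/41 + 63.88²/46) = 3.06
Welch–Satterthwaite df ≈ 72.62
p-value = P(T ≥ 3.06) ≈ 0.0016
Since p ≈ 0.0016 < α = 0.05, reject H0; the data support H1.

t = 3.06; reject H0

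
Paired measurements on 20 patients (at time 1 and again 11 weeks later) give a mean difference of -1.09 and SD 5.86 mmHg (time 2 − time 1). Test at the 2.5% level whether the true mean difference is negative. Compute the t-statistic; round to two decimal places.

-0.83

H0: μ_d = 0; H1: μ_d < 0 (paired t-test on the differences, left-tailed).
t = d̄/(s_d/√n) = -1.09/(5.86/√20) = -0.83
df = n − 1 = 19
p-value = P(T ≤ -0.83) ≈ 0.208
Since p ≈ 0.208 > α = 0.025, fail to reject H0; the evidence is not statistically significant.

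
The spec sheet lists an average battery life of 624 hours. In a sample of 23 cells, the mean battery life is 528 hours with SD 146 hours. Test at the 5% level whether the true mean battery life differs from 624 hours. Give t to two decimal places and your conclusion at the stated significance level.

t = -3.15; reject H0

H0: μ = 624; H1: μ ≠ 624 (one-sample t-test, two-sided).
t = (x̄ − μ₀)/(s/√n) = (528 − 624)/(146/√23) = -3.15
df = n − 1 = 22
Two-sided p-value ≈ 0.0046
Since p ≈ 0.0046 < α = 0.05, reject H0; the evidence is statistically significant.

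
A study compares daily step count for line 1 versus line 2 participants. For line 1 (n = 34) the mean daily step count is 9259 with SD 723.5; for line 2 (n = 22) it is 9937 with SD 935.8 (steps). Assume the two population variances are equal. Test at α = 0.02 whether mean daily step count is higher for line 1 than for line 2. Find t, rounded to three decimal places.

-3.049

Let group 1 = line 1, group 2 = line 2. H0: μ_1 = μ_2; H1: μ_1 > μ_2 (two-sample pooled-variance t-test, right-tailed).
s_p² = [(34−1)·723.5² + (22−1)·935.8²]/(34+22−2) = 660446
t = (9259 − 9937)/√[660446·(1/34 + 1/22)] = -3.049
df = n₁ + n₂ − 2 = 54
p-value = P(T ≥ -3.049) ≈ 0.998
Since p ≈ 0.998 > α = 0.02, fail to reject H0; the evidence is not statistically significant.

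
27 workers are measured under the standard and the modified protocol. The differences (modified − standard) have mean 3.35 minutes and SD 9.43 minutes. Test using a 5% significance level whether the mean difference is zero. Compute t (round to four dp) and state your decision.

H0: μ_d = 0; H1: μ_d ≠ 0 (paired t-test on the differences, two-sided).
t = d̄/(s_d/√n) = 3.35/(9.43/√27) = 1.8459
df = n − 1 = 26
Two-sided p-value ≈ 0.076
Since p ≈ 0.076 > α = 0.05, fail to reject H0; the evidence is not statistically significant.

t = 1.8459; fail to reject H0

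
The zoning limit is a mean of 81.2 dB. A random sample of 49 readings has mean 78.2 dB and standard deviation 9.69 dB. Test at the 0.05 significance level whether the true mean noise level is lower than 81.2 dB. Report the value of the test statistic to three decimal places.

-2.167

H0: μ = 81.2; H1: μ < 81.2 (one-sample t-test, left-tailed).
t = (x̄ − μ₀)/(s/√n) = (78.2 − 81.2)/(9.69/√49) = -2.167
df = n − 1 = 48
p-value = P(T ≤ -2.167) ≈ 0.0176
Since p ≈ 0.0176 < α = 0.05, reject H0; the data support H1.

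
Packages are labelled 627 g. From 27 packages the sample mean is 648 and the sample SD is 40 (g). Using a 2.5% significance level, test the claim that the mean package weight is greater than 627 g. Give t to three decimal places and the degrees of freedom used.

t = 2.728, df = 26

H0: μ = 627; H1: μ > 627 (one-sample t-test, right-tailed).
t = (x̄ − μ₀)/(s/√n) = (648 − 627)/(40/√27) = 2.728
df = n − 1 = 26
p-value = P(T ≥ 2.728) ≈ 0.006
Since p ≈ 0.006 < α = 0.025, reject H0; the evidence is statistically significant.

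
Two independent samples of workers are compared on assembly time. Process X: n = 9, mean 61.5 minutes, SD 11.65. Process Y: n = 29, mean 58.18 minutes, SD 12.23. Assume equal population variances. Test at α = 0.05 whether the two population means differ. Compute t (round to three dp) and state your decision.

Let group 1 = process X, group 2 = process Y. H0: μ_1 = μ_2; H1: μ_1 ≠ μ_2 (two-sample pooled-variance t-test, two-sided).
s_p² = [(9−1)·11.65² + (29−1)·12.23²]/(9+29−2) = 146.495
t = (61.5 − 58.18)/√[146.495·(1/9 + 1/29)] = 0.719
df = n₁ + n₂ − 2 = 36
Two-sided p-value ≈ 0.477
Since p ≈ 0.477 > α = 0.05, fail to reject H0; the evidence is not statistically significant.

t = 0.719; fail to reject H0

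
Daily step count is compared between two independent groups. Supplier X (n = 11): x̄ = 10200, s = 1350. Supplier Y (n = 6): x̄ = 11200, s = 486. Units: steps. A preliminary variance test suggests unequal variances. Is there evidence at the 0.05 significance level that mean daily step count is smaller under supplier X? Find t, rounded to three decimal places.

Let group 1 = supplier X, group 2 = supplier Y. H0: μ_1 = μ_2; H1: μ_1 < μ_2 (Welch's two-sample t-test, left-tailed).
t = (x̄_1 − x̄_2)/√(s_1²/n_1 + s_2²/n_2) = (10200 − 11200)/√(1350²/11 + 486²/6) = -2.208
Welch–Satterthwaite df ≈ 13.76
p-value = P(T ≤ -2.208) ≈ 0.022
Since p ≈ 0.022 < α = 0.05, reject H0; the evidence is statistically significant.

-2.208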